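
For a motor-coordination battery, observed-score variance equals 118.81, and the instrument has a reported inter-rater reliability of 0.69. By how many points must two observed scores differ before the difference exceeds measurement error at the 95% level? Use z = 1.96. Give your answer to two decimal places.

16.82

SD = √118.81 ≃ 10.9000
The standard error of measurement is 10.9000*√(1 − 0.6900) ≃ 10.9000*0.5568 ≃ 6.0689.
Standard error of the difference = 6.0689·√2 ≃ 8.5827
Smallest detectable difference = 1.96*8.5827 ≃ 16.8220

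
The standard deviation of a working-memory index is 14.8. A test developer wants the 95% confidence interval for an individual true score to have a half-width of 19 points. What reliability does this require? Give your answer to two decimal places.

0.57

SEM needed = half-width / z = 19/1.96 ≈ 9.694
r = 1 − (9.694/14.8)² ≈ 1 − 0.429 ≈ 0.571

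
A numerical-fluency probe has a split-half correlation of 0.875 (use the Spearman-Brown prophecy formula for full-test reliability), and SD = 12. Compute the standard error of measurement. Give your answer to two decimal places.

r_full = 2·0.875 / (1 + 0.875) ≃ 0.9333
SEM = 12.0000 * √(1 − 0.9333) = 12.0000 * √0.0667 ≃ 12.0000 * 0.2582 ≃ 3.0984

3.10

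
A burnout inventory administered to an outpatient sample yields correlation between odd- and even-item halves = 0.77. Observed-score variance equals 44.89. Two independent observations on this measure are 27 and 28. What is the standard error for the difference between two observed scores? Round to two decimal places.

3.42

SD = √44.89 ≈ 6.7000
Full-length reliability (Spearman-Brown) = 2(0.77)/(1+0.77) ≈ 0.8701
SEM = 6.7000 · √(1 − 0.8701) = 6.7000 · √0.1299 ≈ 6.7000 · 0.3605 ≈ 2.4152
Standard error of the difference = 2.4152·√2 ≈ 3.4156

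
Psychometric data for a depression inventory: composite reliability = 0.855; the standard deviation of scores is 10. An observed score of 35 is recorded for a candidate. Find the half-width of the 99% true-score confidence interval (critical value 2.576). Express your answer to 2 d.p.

SEM = 10.0000 · √(1 − 0.8550) = 10.0000 · √0.1450 ≈ 10.0000 · 0.3808 ≈ 3.8079
2.576 · SEM ≈ 9.8091

9.81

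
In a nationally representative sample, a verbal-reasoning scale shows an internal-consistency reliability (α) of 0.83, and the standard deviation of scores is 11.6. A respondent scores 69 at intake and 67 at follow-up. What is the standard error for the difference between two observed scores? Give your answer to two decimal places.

SEM = 11.600·√(1 − 0.830) ≈ 4.783
Standard error of the difference = 4.783·√2 ≈ 6.764

6.76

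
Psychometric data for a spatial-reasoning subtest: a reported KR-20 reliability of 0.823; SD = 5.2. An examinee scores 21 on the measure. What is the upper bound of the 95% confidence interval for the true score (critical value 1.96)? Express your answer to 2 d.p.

SEM = 5.20000×√(1 − 0.82300) ≈ 2.18771
Margin = 1.96 × 2.18771 ≈ 4.28791
Upper limit = 21 + 4.28791 ≈ 25.28791

25.29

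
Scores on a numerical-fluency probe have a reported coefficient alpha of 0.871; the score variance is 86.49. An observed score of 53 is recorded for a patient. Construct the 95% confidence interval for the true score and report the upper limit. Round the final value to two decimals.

59.55

SD = √86.49 = 9.300
SEM = 9.300 · √(1 − 0.871) = 9.300 · √0.129 ≃ 9.300 · 0.359 ≃ 3.340
Margin = 1.96 · 3.340 ≃ 6.547
Upper limit = 53 + 6.547 ≃ 59.547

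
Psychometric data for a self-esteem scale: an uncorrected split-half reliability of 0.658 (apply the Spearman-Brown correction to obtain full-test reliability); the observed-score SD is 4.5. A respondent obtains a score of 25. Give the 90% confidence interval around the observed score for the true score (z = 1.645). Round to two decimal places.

Spearman-Brown: r = 2(0.658) / (1 + 0.658) = 1.316 / 1.658 ≈ 0.794
The standard error of measurement is 4.500·√(1 − 0.794) ≈ 4.500·0.454 ≈ 2.044.
Margin = 1.645 · 2.044 ≈ 3.362
Interval: (21.638, 28.362)

[21.64, 28.36]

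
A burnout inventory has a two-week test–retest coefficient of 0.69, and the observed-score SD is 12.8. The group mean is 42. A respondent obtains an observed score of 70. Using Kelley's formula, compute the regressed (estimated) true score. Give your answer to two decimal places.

61.32

Estimated true score = 0.69000*70 + (1 − 0.69000)*42 ≃ 61.32000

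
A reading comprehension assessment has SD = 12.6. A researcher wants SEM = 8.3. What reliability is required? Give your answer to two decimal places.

0.57

r = 1 − (8.300/12.6)² ≃ 1 − 0.434 ≃ 0.566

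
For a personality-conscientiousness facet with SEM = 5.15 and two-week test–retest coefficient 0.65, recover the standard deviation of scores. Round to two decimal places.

σ = SEM·(1 − r)^(−1/2) ≈ 5.15*1.690 ≈ 8.705

8.71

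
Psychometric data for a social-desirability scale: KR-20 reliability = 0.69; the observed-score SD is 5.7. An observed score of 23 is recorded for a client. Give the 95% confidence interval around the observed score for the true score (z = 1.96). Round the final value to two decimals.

[16.78, 29.22]

SEM = 5.7000 * √(1 − 0.6900) = 5.7000 * √0.3100 ≃ 5.7000 * 0.5568 ≃ 3.1736
Half-width = 1.96*3.1736 ≃ 6.2203
CI = 23 ± 6.2203 → [16.7797, 29.2203]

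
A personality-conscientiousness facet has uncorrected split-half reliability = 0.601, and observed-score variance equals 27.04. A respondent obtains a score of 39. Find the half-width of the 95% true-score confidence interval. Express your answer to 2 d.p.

5.09

SD = √27.04 ≈ 5.200
r_full = 2·0.601 / (1 + 0.601) ≈ 0.751
The standard error of measurement is 5.200×√(1 − 0.751) ≈ 5.200×0.499 ≈ 2.596.
Half-width = 1.96×2.596 ≈ 5.088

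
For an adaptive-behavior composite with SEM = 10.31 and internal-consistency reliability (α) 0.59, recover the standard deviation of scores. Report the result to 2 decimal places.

16.10

SD = SEM / √(1 − r) = 10.31 / √0.41000 ≈ 10.31 / 0.64031 ≈ 16.10151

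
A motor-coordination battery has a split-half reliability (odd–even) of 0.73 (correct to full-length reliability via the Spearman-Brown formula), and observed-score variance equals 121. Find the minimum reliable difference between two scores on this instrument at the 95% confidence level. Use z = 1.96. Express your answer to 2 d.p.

12.05

SD = √121 ≃ 11.0000
Spearman-Brown: r = 2(0.73) / (1 + 0.73) = 1.4600 / 1.7300 ≃ 0.8439
SEM = 11.0000×√(1 − 0.8439) ≃ 4.3456
SE_diff = SEM × √2 ≃ 4.3456 × 1.4142 ≃ 6.1456
Minimum reliable difference = 1.96 × SE_diff ≃ 1.96 × 6.1456 ≃ 12.0454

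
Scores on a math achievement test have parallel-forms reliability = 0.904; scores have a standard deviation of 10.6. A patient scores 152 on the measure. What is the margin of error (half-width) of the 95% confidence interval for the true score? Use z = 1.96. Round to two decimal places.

SEM = 10.600 * √(1 − 0.904) = 10.600 * √0.096 ≃ 10.600 * 0.310 ≃ 3.284
1.96 * SEM ≃ 6.437

6.44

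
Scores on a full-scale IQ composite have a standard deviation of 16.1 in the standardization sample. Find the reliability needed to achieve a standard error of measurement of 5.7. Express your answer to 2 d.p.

0.87

Required reliability = 1 − (SEM/SD)² = 1 − 0.1253 ≈ 0.8747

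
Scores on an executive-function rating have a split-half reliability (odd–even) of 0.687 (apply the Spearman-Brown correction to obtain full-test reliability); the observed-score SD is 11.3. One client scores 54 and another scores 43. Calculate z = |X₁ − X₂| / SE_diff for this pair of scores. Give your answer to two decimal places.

r_full = 2·0.687 / (1 + 0.687) ≃ 0.81446
SEM = 11.30000 × √(1 − 0.81446) = 11.30000 × √0.18554 ≃ 11.30000 × 0.43074 ≃ 4.86736
SE_diff = SEM × √2 ≃ 4.86736 × 1.41421 ≃ 6.88348
z = |54 − 43| / 6.88348 = 11 / 6.88348 ≃ 1.59803

1.60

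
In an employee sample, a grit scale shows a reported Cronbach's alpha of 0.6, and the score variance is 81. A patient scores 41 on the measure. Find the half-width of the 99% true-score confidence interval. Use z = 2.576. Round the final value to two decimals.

14.66

SD = √81 ≃ 9.000
SEM = 9.000 * √(1 − 0.600) = 9.000 * √0.400 ≃ 9.000 * 0.632 ≃ 5.692
Margin = 2.576 * 5.692 ≃ 14.663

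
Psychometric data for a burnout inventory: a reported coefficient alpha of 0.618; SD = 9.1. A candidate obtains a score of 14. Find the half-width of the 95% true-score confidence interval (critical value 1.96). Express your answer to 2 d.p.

11.02

SEM = 9.100×√(1 − 0.618) ≃ 5.624
1.96 × SEM ≃ 11.024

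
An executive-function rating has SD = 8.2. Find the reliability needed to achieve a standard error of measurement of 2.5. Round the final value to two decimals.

0.91

r = 1 − (SEM / SD)² = 1 − (2.500 / 8.2)² ≈ 1 − 0.093 ≈ 0.907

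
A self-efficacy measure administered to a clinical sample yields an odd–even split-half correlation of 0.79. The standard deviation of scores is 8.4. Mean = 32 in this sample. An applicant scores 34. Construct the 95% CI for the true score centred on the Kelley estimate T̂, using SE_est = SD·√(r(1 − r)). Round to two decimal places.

[28.47, 39.06]

r_full = 2·0.79 / (1 + 0.79) ≃ 0.883
T̂ = r·X + (1 − r)·M = 0.883·34 + 0.117·32 ≃ 30.011 + 3.754 ≃ 33.765
SE_est = 8.400·√(0.883·0.117) ≃ 2.703
95% CI: 33.765 ± 5.298 ≃ (28.467, 39.063)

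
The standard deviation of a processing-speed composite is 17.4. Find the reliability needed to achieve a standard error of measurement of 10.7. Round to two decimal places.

0.62

Required reliability = 1 − (SEM/SD)² = 1 − 0.3782 ≈ 0.6218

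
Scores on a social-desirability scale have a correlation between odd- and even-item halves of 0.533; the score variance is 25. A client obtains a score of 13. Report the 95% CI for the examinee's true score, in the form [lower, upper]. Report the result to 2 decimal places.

SD = √25 = 5.000
r_full = 2·0.533 / (1 + 0.533) ≈ 0.695
SEM = 5.000 × √(1 − 0.695) = 5.000 × √0.305 ≈ 5.000 × 0.552 ≈ 2.760
1.96 × SEM ≈ 5.409
CI = 13 ± 5.409 → [7.591, 18.409]

[7.59, 18.41]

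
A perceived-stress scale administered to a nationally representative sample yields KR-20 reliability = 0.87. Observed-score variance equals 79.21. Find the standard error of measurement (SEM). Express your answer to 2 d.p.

σ = 79.21^(1/2) = 8.900
SEM = 8.900 · √(1 − 0.870) = 8.900 · √0.130 ≈ 8.900 · 0.361 ≈ 3.209

3.21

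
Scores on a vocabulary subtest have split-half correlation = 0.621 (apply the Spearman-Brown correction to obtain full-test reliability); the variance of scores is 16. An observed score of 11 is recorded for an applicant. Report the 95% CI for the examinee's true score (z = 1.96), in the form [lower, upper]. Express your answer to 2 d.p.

[7.21, 14.79]

σ = 16^(1/2) = 4.000
Spearman-Brown: r = 2(0.621) / (1 + 0.621) = 1.242 / 1.621 ≈ 0.766
SEM = 4.000 * √(1 − 0.766) = 4.000 * √0.234 ≈ 4.000 * 0.484 ≈ 1.934
Half-width = 1.96*1.934 ≈ 3.791
95% CI: 11 ± 3.791 = [7.209, 14.791]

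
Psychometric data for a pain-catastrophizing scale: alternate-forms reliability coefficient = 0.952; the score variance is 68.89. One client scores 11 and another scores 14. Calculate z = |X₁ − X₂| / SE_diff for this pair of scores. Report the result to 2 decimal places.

σ = 68.89^(1/2) = 8.300
SEM = 8.300 × √(1 − 0.952) = 8.300 × √0.048 ≈ 8.300 × 0.219 ≈ 1.818
SE_diff = SEM × √2 ≈ 1.818 × 1.414 ≈ 2.572
z = |11 − 14| / 2.572 = 3 / 2.572 ≈ 1.167

1.17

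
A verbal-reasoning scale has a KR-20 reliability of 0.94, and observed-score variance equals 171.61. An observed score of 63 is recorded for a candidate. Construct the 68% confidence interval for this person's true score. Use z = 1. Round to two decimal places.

σ = 171.61^(1/2) = 13.100
SEM = 13.100·√(1 − 0.940) ≈ 3.209
Margin = 1 · 3.209 ≈ 3.209
CI = 63 ± 3.209 → [59.791, 66.209]

[59.79, 66.21]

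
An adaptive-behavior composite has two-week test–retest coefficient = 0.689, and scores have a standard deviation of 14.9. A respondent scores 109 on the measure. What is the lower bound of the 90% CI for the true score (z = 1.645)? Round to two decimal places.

95.33

SEM = 14.9000·√(1 − 0.6890) ≈ 8.3093
Margin = 1.645 · 8.3093 ≈ 13.6689
Lower limit = 109 − 13.6689 ≈ 95.3311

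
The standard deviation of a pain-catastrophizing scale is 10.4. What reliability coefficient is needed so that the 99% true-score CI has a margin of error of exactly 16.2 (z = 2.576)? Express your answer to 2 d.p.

0.63

SEM needed = half-width / z = 16.2/2.576 ≈ 6.2888
r = 1 − (6.2888/10.4)² ≈ 1 − 0.3657 ≈ 0.6343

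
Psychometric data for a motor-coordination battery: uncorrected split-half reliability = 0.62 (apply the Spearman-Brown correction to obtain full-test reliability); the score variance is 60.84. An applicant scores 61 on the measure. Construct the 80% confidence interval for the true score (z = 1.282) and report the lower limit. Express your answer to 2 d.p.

σ = 60.84^(1/2) = 7.800
Spearman-Brown: r = 2(0.62) / (1 + 0.62) = 1.240 / 1.620 ≈ 0.765
The standard error of measurement is 7.800*√(1 − 0.765) ≈ 7.800*0.484 ≈ 3.778.
Half-width = 1.282*3.778 ≈ 4.843
Lower bound: 61 − 4.843 = 56.157

56.16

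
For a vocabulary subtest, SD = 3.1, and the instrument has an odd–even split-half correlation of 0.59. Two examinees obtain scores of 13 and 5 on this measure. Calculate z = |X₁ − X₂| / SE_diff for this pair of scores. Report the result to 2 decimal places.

Spearman-Brown: r = 2(0.59) / (1 + 0.59) = 1.180 / 1.590 ≃ 0.742
SEM = 3.100 * √(1 − 0.742) = 3.100 * √0.258 ≃ 3.100 * 0.508 ≃ 1.574
SE_diff = SEM * √2 ≃ 1.574 * 1.414 ≃ 2.226
z = |13 − 5| / 2.226 = 8 / 2.226 ≃ 3.594

3.59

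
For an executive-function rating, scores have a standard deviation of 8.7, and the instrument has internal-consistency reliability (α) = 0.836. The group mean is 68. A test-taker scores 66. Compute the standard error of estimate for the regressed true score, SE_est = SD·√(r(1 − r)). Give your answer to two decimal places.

3.22

SE_est = 8.700*√(0.836*0.164) ≃ 3.221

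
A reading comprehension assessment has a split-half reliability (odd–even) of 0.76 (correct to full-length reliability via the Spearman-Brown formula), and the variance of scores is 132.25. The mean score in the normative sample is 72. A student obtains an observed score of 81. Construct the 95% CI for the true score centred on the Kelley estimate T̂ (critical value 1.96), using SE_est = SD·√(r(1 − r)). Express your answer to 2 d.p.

[72.04, 87.51]

σ = 132.25^(1/2) = 11.5000
Full-length reliability (Spearman-Brown) = 2(0.76)/(1+0.76) ≈ 0.8636
T̂ = 0.8636(81) + 0.1364(72) ≈ 79.7727
SE_est = SD * √(r(1 − r)) = 11.5000 * √0.1178 ≈ 11.5000 * 0.3432 ≈ 3.9465
95% CI: 79.7727 ± 7.7351 ≈ (72.0376, 87.5079)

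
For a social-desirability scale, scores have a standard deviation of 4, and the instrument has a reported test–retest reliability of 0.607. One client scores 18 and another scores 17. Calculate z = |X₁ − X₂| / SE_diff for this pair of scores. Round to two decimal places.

SEM = 4.0000 × √(1 − 0.6070) = 4.0000 × √0.3930 ≈ 4.0000 × 0.6269 ≈ 2.5076
Standard error of the difference = 2.5076·√2 ≈ 3.5463
z = |18 − 17| / 3.5463 = 1 / 3.5463 ≈ 0.2820

0.28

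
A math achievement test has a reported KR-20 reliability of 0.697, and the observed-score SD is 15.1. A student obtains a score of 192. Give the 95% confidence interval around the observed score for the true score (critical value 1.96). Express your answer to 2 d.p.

[175.71, 208.29]

SEM = 15.1000 * √(1 − 0.6970) = 15.1000 * √0.3030 ≈ 15.1000 * 0.5505 ≈ 8.3119
Margin = 1.96 * 8.3119 ≈ 16.2912
95% CI: 192 ± 16.2912 = [175.7088, 208.2912]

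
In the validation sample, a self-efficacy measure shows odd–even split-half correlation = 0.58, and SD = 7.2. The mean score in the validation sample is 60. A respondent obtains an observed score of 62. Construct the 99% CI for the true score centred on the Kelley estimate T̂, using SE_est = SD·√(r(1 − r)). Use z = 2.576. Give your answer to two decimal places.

Full-length reliability (Spearman-Brown) = 2(0.58)/(1+0.58) ≃ 0.7342
T̂ = r·X + (1 − r)·M = 0.7342·62 + 0.2658·60 ≃ 45.5190 + 15.9494 ≃ 61.4684
SE_est = 7.2000·√(0.7342·0.2658) ≃ 3.1807
99% CI: 61.4684 ± 8.1936 ≃ (53.2748, 69.6620)

[53.27, 69.66]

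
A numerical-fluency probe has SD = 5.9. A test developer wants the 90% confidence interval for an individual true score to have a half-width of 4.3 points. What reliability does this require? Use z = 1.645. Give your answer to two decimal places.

0.80

Required SEM = 4.3 / 1.645 ≈ 2.614
r = 1 − (2.614/5.9)² ≈ 1 − 0.196 ≈ 0.804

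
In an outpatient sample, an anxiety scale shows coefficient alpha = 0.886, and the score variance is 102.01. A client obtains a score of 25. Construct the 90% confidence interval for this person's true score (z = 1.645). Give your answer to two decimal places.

σ = 102.01^(1/2) = 10.1000
The standard error of measurement is 10.1000*√(1 − 0.8860) ≈ 10.1000*0.3376 ≈ 3.4102.
1.645 * SEM ≈ 5.6097
CI = 25 ± 5.6097 → [19.3903, 30.6097]

[19.39, 30.61]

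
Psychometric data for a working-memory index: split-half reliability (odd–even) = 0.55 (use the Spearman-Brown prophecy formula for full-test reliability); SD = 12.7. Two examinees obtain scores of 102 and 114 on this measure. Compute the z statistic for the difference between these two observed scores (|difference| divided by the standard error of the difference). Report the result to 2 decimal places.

Full-length reliability (Spearman-Brown) = 2(0.55)/(1+0.55) ≃ 0.7097
The standard error of measurement is 12.7000·√(1 − 0.7097) ≃ 12.7000·0.5388 ≃ 6.8430.
Standard error of the difference = 6.8430·√2 ≃ 9.6774
z = |102 − 114| / 9.6774 = 12 / 9.6774 ≃ 1.2400

1.24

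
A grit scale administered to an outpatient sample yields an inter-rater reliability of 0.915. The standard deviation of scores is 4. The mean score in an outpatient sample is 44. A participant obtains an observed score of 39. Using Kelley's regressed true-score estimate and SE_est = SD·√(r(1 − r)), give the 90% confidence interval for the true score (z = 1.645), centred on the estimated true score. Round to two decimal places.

[37.59, 41.26]

Estimated true score = 0.9150*39 + (1 − 0.9150)*44 ≈ 39.4250
SE_est = 4.0000*√(0.9150*0.0850) ≈ 1.1155
90% CI: 39.4250 ± 1.8350 ≈ (37.5900, 41.2600)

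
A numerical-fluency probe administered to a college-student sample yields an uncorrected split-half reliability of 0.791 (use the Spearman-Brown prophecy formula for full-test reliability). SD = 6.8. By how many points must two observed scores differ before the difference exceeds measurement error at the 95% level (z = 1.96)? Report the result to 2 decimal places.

r_full = 2·0.791 / (1 + 0.791) ≈ 0.8833
SEM = 6.8000 × √(1 − 0.8833) = 6.8000 × √0.1167 ≈ 6.8000 × 0.3416 ≈ 2.3229
SE_diff = SEM × √2 ≈ 2.3229 × 1.4142 ≈ 3.2851
Minimum reliable difference = 1.96 × SE_diff ≈ 1.96 × 3.2851 ≈ 6.4388

6.44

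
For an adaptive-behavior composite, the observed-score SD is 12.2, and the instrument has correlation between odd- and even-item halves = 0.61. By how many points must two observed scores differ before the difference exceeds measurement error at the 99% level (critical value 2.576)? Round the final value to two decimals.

Spearman-Brown: r = 2(0.61) / (1 + 0.61) = 1.2200 / 1.6100 ≃ 0.7578
SEM = 12.2000 * √(1 − 0.7578) = 12.2000 * √0.2422 ≃ 12.2000 * 0.4922 ≃ 6.0045
Standard error of the difference = 6.0045·√2 ≃ 8.4917
Smallest detectable difference = 2.576*8.4917 ≃ 21.8746

21.87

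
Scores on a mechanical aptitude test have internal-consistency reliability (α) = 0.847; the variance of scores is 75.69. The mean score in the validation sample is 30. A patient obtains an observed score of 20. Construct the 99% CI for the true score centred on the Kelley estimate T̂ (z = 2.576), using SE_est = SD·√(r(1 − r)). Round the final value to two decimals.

[13.46, 29.60]

SD = √75.69 ≈ 8.7000
T̂ = 0.8470(20) + 0.1530(30) ≈ 21.5300
SE_est = 8.7000·√(0.8470·0.1530) ≈ 3.1319
CI = 21.5300 ± 2.576 · 3.1319 → [13.4622, 29.5978]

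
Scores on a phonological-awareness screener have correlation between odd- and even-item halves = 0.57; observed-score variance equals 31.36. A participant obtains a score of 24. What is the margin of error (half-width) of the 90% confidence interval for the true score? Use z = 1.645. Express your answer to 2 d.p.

4.82

SD = √31.36 ≈ 5.600
Full-length reliability (Spearman-Brown) = 2(0.57)/(1+0.57) ≈ 0.726
The standard error of measurement is 5.600×√(1 − 0.726) ≈ 5.600×0.523 ≈ 2.931.
1.645 × SEM ≈ 4.821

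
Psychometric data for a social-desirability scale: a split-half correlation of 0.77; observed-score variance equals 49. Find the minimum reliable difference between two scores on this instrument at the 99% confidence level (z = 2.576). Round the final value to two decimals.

SD = √49 = 7.0000
Spearman-Brown: r = 2(0.77) / (1 + 0.77) = 1.5400 / 1.7700 ≃ 0.8701
The standard error of measurement is 7.0000×√(1 − 0.8701) ≃ 7.0000×0.3605 ≃ 2.5233.
SE_diff = √2 × SEM ≃ 3.5685
Smallest detectable difference = 2.576×3.5685 ≃ 9.1926

9.19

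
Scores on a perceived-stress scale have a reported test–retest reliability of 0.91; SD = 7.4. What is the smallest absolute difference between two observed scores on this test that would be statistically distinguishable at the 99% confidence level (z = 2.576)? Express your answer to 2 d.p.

SEM = 7.40000 × √(1 − 0.91000) = 7.40000 × √0.09000 ≈ 7.40000 × 0.30000 ≈ 2.22000
Standard error of the difference = 2.22000·√2 ≈ 3.13955
Minimum reliable difference = 2.576 × SE_diff ≈ 2.576 × 3.13955 ≈ 8.08749

8.09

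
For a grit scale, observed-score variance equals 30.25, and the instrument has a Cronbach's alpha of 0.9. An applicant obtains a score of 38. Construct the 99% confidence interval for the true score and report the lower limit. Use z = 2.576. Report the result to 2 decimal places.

33.52

SD = √30.25 = 5.500
SEM = 5.500*√(1 − 0.900) ≈ 1.739
Half-width = 2.576*1.739 ≈ 4.480
Lower limit = 38 − 4.480 ≈ 33.520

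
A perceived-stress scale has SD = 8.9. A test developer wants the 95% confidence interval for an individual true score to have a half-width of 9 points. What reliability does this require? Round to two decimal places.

0.73

SEM needed = half-width / z = 9/1.96 ≃ 4.592
r = 1 − (4.592/8.9)² ≃ 1 − 0.266 ≃ 0.734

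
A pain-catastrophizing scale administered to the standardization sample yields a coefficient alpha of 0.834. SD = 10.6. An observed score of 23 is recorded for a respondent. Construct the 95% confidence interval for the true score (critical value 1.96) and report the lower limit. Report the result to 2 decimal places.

SEM = 10.6000·√(1 − 0.8340) ≃ 4.3188
Half-width = 1.96·4.3188 ≃ 8.4648
Lower limit = 23 − 8.4648 ≃ 14.5352

14.54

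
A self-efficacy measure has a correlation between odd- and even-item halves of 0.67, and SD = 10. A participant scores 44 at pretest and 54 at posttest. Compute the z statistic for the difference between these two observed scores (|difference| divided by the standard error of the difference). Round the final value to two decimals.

r_full = 2·0.67 / (1 + 0.67) ≈ 0.802
SEM = 10.000×√(1 − 0.802) ≈ 4.445
SE_diff = √2 × SEM ≈ 6.287
z = 10 / 6.287 ≈ 1.591

1.59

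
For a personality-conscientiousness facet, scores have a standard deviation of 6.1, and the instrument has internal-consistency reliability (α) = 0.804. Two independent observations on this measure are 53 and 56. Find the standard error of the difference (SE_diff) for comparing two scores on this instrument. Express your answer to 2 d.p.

SEM = 6.10000 × √(1 − 0.80400) = 6.10000 × √0.19600 ≈ 6.10000 × 0.44272 ≈ 2.70059
Standard error of the difference = 2.70059·√2 ≈ 3.81920

3.82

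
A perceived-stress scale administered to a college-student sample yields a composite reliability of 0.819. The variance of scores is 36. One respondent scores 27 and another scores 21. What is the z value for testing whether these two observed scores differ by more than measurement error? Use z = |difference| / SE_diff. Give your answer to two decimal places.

1.66

SD = √36 = 6.000
SEM = 6.000 × √(1 − 0.819) = 6.000 × √0.181 ≈ 6.000 × 0.425 ≈ 2.553
SE_diff = SEM × √2 ≈ 2.553 × 1.414 ≈ 3.610
z = 6 / 3.610 ≈ 1.662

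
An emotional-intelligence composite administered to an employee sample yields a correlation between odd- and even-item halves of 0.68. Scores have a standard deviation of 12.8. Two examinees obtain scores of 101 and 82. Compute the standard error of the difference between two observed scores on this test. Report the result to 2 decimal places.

Full-length reliability (Spearman-Brown) = 2(0.68)/(1+0.68) ≈ 0.8095
SEM = 12.8000 * √(1 − 0.8095) = 12.8000 * √0.1905 ≈ 12.8000 * 0.4364 ≈ 5.5864
SE_diff = SEM * √2 ≈ 5.5864 * 1.4142 ≈ 7.9003

7.90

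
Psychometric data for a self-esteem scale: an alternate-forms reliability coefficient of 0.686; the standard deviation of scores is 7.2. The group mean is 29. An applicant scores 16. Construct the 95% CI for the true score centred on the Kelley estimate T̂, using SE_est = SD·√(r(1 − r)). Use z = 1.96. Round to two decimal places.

T̂ = r·X + (1 − r)·M = 0.686×16 + 0.314×29 = 10.976 + 9.106 ≈ 20.082
SE_est = SD × √(r(1 − r)) = 7.200 × √0.215 ≈ 7.200 × 0.464 ≈ 3.342
95% CI: 20.082 ± 6.550 ≈ (13.532, 26.632)

[13.53, 26.63]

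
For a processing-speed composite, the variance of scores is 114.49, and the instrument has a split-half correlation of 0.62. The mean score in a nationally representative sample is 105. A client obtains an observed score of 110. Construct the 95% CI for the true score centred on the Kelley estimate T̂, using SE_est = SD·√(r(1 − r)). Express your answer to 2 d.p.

[99.94, 117.71]

SD = √114.49 = 10.7000
r_full = 2·0.62 / (1 + 0.62) ≃ 0.7654
T̂ = r·X + (1 − r)·M = 0.7654*110 + 0.2346*105 ≃ 84.1975 + 24.6296 ≃ 108.8272
SE_est = SD * √(r(1 − r)) = 10.7000 * √0.1795 ≃ 10.7000 * 0.4237 ≃ 4.5339
95% CI: 108.8272 ± 8.8864 ≃ (99.9407, 117.7136)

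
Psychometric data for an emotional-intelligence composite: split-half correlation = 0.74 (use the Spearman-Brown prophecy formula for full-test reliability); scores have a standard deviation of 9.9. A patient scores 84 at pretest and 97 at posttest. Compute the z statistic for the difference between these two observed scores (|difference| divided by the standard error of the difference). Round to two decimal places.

2.40

Full-length reliability (Spearman-Brown) = 2(0.74)/(1+0.74) ≈ 0.851
SEM = 9.900 · √(1 − 0.851) = 9.900 · √0.149 ≈ 9.900 · 0.387 ≈ 3.827
SE_diff = √2 · SEM ≈ 5.412
z = 13 / 5.412 ≈ 2.402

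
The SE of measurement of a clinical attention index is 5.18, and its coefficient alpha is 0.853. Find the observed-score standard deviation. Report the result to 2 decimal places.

13.51

SD = SEM / √(1 − r) = 5.18 / √0.1470 ≈ 5.18 / 0.3834 ≈ 13.5105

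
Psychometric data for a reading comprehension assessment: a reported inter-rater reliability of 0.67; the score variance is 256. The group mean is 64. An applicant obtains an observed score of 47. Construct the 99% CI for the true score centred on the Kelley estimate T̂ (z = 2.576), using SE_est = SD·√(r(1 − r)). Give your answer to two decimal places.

σ = 256^(1/2) = 16.0000
Estimated true score = 0.6700*47 + (1 − 0.6700)*64 ≈ 52.6100
SE_est = 16.0000*√(0.6700*0.3300) ≈ 7.5234
99% CI: 52.6100 ± 19.3803 ≈ (33.2297, 71.9903)

[33.23, 71.99]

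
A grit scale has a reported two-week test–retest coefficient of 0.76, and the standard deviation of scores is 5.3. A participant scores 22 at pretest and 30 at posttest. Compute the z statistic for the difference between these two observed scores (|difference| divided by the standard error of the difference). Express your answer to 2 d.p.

2.18

SEM = 5.30000 * √(1 − 0.76000) = 5.30000 * √0.24000 ≈ 5.30000 * 0.48990 ≈ 2.59646
Standard error of the difference = 2.59646·√2 ≈ 3.67195
z = 8 / 3.67195 ≈ 2.17868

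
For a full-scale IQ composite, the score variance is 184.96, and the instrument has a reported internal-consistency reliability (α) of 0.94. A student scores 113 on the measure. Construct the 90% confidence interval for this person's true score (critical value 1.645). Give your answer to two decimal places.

SD = √184.96 ≈ 13.600
SEM = 13.600 · √(1 − 0.940) = 13.600 · √0.060 ≈ 13.600 · 0.245 ≈ 3.331
Half-width = 1.645·3.331 ≈ 5.480
90% CI: 113 ± 5.480 = [107.520, 118.480]

[107.52, 118.48]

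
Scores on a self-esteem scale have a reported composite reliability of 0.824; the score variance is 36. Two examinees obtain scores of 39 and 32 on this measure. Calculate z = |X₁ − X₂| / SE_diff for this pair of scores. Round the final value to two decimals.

SD = √36 ≃ 6.0000
SEM = 6.0000*√(1 − 0.8240) ≃ 2.5171
SE_diff = SEM * √2 ≃ 2.5171 * 1.4142 ≃ 3.5598
z = 7 / 3.5598 ≃ 1.9664

1.97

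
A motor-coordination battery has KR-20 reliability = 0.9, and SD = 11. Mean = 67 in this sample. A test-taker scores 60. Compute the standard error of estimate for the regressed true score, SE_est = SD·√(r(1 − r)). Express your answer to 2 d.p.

3.30

SE_est = 11.000×√(0.900×0.100) ≈ 3.300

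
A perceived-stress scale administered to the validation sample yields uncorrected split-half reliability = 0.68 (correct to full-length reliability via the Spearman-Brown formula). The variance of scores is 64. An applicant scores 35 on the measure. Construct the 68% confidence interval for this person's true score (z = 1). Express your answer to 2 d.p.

SD = √64 ≃ 8.0000
Spearman-Brown: r = 2(0.68) / (1 + 0.68) = 1.3600 / 1.6800 ≃ 0.8095
SEM = 8.0000 · √(1 − 0.8095) = 8.0000 · √0.1905 ≃ 8.0000 · 0.4364 ≃ 3.4915
Half-width = 1·3.4915 ≃ 3.4915
Interval: (31.5085, 38.4915)

[31.51, 38.49]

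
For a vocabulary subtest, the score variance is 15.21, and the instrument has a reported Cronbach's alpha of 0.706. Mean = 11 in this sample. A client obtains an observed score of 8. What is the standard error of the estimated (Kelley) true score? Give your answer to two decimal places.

σ = 15.21^(1/2) = 3.900
SE_est = SD × √(r(1 − r)) = 3.900 × √0.208 ≈ 3.900 × 0.456 ≈ 1.777

1.78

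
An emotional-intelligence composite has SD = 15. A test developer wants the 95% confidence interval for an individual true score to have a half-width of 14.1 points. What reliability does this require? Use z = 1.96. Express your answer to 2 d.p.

SEM needed = half-width / z = 14.1/1.96 ≈ 7.19388
r = 1 − (SEM / SD)² = 1 − (7.19388 / 15)² ≈ 1 − 0.23001 ≈ 0.76999

0.77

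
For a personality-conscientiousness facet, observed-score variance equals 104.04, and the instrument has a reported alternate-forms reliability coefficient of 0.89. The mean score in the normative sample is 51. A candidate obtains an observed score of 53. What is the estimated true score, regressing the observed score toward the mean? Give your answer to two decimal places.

T̂ = 0.8900(53) + 0.1100(51) ≈ 52.7800

52.78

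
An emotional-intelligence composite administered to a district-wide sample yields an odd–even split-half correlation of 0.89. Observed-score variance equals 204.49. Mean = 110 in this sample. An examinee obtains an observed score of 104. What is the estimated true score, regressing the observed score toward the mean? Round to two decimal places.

104.35

r_full = 2·0.89 / (1 + 0.89) ≈ 0.942
Estimated true score = 0.942×104 + (1 − 0.942)×110 ≈ 104.349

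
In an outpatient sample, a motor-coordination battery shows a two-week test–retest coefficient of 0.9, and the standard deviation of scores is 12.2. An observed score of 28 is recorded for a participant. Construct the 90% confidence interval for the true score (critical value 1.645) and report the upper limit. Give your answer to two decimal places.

SEM = 12.200 · √(1 − 0.900) = 12.200 · √0.100 ≃ 12.200 · 0.316 ≃ 3.858
Half-width = 1.645·3.858 ≃ 6.346
Upper bound: 28 + 6.346 = 34.346

34.35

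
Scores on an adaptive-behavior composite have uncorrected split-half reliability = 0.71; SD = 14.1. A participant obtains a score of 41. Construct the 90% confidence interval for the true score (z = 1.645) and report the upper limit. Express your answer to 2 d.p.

50.55

Full-length reliability (Spearman-Brown) = 2(0.71)/(1+0.71) ≈ 0.8304
SEM = 14.1000 · √(1 − 0.8304) = 14.1000 · √0.1696 ≈ 14.1000 · 0.4118 ≈ 5.8066
1.645 · SEM ≈ 9.5518
Upper bound: 41 + 9.5518 = 50.5518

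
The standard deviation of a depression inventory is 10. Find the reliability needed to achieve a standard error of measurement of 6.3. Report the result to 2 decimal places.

r = 1 − (6.300/10)² ≈ 1 − 0.397 ≈ 0.603

0.60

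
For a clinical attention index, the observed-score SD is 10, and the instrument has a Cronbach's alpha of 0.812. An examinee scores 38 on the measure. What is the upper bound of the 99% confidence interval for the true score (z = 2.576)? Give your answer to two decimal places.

The standard error of measurement is 10.0000×√(1 − 0.8120) ≈ 10.0000×0.4336 ≈ 4.3359.
2.576 × SEM ≈ 11.1693
Upper limit = 38 + 11.1693 ≈ 49.1693

49.17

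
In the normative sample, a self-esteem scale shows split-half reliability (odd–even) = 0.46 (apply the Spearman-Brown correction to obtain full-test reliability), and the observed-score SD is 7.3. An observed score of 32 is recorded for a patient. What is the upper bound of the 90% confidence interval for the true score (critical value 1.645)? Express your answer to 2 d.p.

r_full = 2·0.46 / (1 + 0.46) ≃ 0.630
SEM = 7.300 × √(1 − 0.630) = 7.300 × √0.370 ≃ 7.300 × 0.608 ≃ 4.440
Margin = 1.645 × 4.440 ≃ 7.303
Upper limit = 32 + 7.303 ≃ 39.303

39.30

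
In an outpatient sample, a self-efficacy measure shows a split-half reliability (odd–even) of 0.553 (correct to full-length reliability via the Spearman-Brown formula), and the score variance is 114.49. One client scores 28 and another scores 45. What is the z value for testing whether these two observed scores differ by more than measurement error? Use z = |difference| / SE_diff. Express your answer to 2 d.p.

σ = 114.49^(1/2) = 10.7000
Spearman-Brown: r = 2(0.553) / (1 + 0.553) = 1.1060 / 1.5530 ≈ 0.7122
SEM = 10.7000×√(1 − 0.7122) ≈ 5.7405
Standard error of the difference = 5.7405·√2 ≈ 8.1183
z = 17 / 8.1183 ≈ 2.0940

2.09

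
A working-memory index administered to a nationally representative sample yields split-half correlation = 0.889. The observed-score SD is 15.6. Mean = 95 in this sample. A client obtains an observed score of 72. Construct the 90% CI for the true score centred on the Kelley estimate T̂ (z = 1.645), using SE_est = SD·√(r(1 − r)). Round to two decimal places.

r_full = 2·0.889 / (1 + 0.889) ≈ 0.9412
Estimated true score = 0.9412·72 + (1 − 0.9412)·95 ≈ 73.3515
SE_est = 15.6000·√[r(1 − r)] ≈ 3.6688
90% CI: 73.3515 ± 6.0351 ≈ (67.3164, 79.3866)

[67.32, 79.39]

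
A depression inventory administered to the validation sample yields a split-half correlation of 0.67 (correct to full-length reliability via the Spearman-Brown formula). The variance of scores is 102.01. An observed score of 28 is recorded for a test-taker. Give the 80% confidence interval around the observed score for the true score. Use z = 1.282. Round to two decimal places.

SD = √102.01 = 10.1000
Spearman-Brown: r = 2(0.67) / (1 + 0.67) = 1.3400 / 1.6700 ≃ 0.8024
SEM = 10.1000·√(1 − 0.8024) ≃ 4.4897
1.282 · SEM ≃ 5.7558
80% CI: 28 ± 5.7558 = [22.2442, 33.7558]

[22.24, 33.76]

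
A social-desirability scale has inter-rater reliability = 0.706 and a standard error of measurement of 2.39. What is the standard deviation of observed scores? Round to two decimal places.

4.41

SD = SEM / √(1 − r) = 2.39 / √0.2940 ≃ 2.39 / 0.5422 ≃ 4.4078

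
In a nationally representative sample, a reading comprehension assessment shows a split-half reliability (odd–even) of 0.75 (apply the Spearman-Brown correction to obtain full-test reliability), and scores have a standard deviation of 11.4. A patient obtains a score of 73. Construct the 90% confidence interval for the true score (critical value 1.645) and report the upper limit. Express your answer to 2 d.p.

80.09

Full-length reliability (Spearman-Brown) = 2(0.75)/(1+0.75) ≈ 0.85714
SEM = 11.40000 × √(1 − 0.85714) = 11.40000 × √0.14286 ≈ 11.40000 × 0.37796 ≈ 4.30879
Half-width = 1.645×4.30879 ≈ 7.08797
Upper limit = 73 + 7.08797 ≈ 80.08797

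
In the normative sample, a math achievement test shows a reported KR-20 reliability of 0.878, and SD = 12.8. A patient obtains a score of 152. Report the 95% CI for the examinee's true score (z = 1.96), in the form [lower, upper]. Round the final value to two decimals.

The standard error of measurement is 12.8000*√(1 − 0.8780) ≈ 12.8000*0.3493 ≈ 4.4708.
1.96 * SEM ≈ 8.7629
95% CI: 152 ± 8.7629 = [143.2371, 160.7629]

[143.24, 160.76]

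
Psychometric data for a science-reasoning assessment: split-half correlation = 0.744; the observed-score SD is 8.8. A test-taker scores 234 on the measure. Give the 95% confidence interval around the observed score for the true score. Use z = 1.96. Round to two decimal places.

[227.39, 240.61]

Spearman-Brown: r = 2(0.744) / (1 + 0.744) = 1.488 / 1.744 ≈ 0.853
SEM = 8.800×√(1 − 0.853) ≈ 3.372
Half-width = 1.96×3.372 ≈ 6.608
Interval: (227.392, 240.608)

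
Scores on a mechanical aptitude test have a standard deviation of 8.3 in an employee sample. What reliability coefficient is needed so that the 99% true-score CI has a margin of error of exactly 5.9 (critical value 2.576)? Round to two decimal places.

SEM needed = half-width / z = 5.9/2.576 ≈ 2.2904
r = 1 − (2.2904/8.3)² ≈ 1 − 0.0761 ≈ 0.9239

0.92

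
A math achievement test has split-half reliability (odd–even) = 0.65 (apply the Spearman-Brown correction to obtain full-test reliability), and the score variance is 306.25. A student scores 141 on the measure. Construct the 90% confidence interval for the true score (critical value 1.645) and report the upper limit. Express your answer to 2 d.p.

SD = √306.25 = 17.500
r_full = 2·0.65 / (1 + 0.65) ≃ 0.788
SEM = 17.500 * √(1 − 0.788) = 17.500 * √0.212 ≃ 17.500 * 0.461 ≃ 8.060
1.645 * SEM ≃ 13.259
Upper limit = 141 + 13.259 ≃ 154.259

154.26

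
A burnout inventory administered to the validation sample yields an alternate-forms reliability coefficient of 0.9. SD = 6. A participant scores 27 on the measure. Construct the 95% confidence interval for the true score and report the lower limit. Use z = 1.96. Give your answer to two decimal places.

23.28

The standard error of measurement is 6.00000×√(1 − 0.90000) ≈ 6.00000×0.31623 ≈ 1.89737.
1.96 × SEM ≈ 3.71884
Lower limit = 27 − 3.71884 ≈ 23.28116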